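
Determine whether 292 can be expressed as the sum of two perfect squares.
6² + 16² (a=6, b=16)

Factorization: 292 = 2^2 × 73
By Fermat: n is sum of two squares iff every prime p ≡ 3 (mod 4) appears to even power.
All primes ≡ 3 (mod 4) appear to even power.
Search a = 0, 1, 2, … for 292 - a² a perfect square: first hit at a = 6: 292 - 36 = 256 = 16².
292 = 6² + 16² = 36 + 256 ✓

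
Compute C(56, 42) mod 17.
0

Using Lucas' theorem:
Write n=56 and k=42 in base 17:
n in base 17: [3, 5]
k in base 17: [2, 8]
C(56,42) mod 17 = ∏ C(n_i, k_i) mod 17
Digit binomials (mod 17): C(3,2) = 3; C(5,8) = 0 (k_i > n_i)
Product: 3 × 0 = 0 ≡ 0 (mod 17)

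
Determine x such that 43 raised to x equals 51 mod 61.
11

Baby-step giant-step with step n = ⌈√61⌉ = 8.
Baby steps 43^j mod 61 (j:value) for j=0..7: 0:1, 1:43, 2:19, 3:24, 4:56, 5:29, 6:27, 7:2.
Giant-step multiplier: 43^(-8) ≡ 43^(60-8) = 43^52 ≡ 22 (mod 61).
Giant steps γ_i = 51·22^i mod 61: γ_0=51, γ_1=24 (in table at j=3).
x = i·n + j = 1·8 + 3 = 11.
Check: 43^11 ≡ 51 (mod 61).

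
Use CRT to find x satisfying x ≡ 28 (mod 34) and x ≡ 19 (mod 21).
334

Using Chinese Remainder Theorem:
M = 34 × 21 = 714
M1 = 21, M2 = 34
y1 = 21^(-1) mod 34 = 13
y2 = 34^(-1) mod 21 = 13
x = (28×21×13 + 19×34×13) mod 714 = 334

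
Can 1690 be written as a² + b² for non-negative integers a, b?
3² + 41² (a=3, b=41)

Factorization: 1690 = 2 × 5 × 13^2
By Fermat: n is sum of two squares iff every prime p ≡ 3 (mod 4) appears to even power.
All primes ≡ 3 (mod 4) appear to even power.
Search a = 0, 1, 2, … for 1690 - a² a perfect square: first hit at a = 3: 1690 - 9 = 1681 = 41².
1690 = 3² + 41² = 9 + 1681 ✓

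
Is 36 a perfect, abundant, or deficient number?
abundant

Proper divisors of 36: sum = 1 + 2 + 3 + 4 + 6 + 9 + 12 + 18 = 55
Since 55 > 36, 36 is abundant.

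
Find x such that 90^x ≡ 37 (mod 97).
85

Baby-step giant-step with step n = ⌈√97⌉ = 10.
Baby steps 90^j mod 97 (j:value) for j=0..9: 0:1, 1:90, 2:49, 3:45, 4:73, 5:71, 6:85, 7:84, 8:91, 9:42.
Giant-step multiplier: 90^(-10) ≡ 90^(96-10) = 90^86 ≡ 32 (mod 97).
Giant steps γ_i = 37·32^i mod 97: γ_0=37, γ_1=20, γ_2=58, γ_3=13, γ_4=28, γ_5=23, γ_6=57, γ_7=78, γ_8=71 (in table at j=5).
x = i·n + j = 8·10 + 5 = 85.
Check: 90^85 ≡ 37 (mod 97).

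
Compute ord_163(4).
81

163 is prime, so ord(4) divides φ(163) = 162.
Divisors of 162: 1, 2, 3, 6, 9, 18, 27, 54, 81, 162.
Repeated squaring: 4^1 ≡ 4, 4^2 ≡ 16, 4^4 ≡ 93, 4^8 ≡ 10, 4^16 ≡ 100, 4^32 ≡ 57, 4^64 ≡ 152, 4^128 ≡ 121 (mod 163).
Test 4^d mod 163 for each divisor d in increasing order:
4^1 ≡ 4
4^2 ≡ 16
4^3 = 4^2·4^1 ≡ 64
4^6 = 4^4·4^2 ≡ 21
4^9 = 4^8·4^1 ≡ 40
4^18 = 4^16·4^2 ≡ 133
4^27 = 4^16·4^8·4^2·4^1 ≡ 104
4^54 = 4^32·4^16·4^4·4^2 ≡ 58
4^81 = 4^64·4^16·4^1 ≡ 1  ← first divisor giving 1
The order is 81.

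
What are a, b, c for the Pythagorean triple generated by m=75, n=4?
(5609, 600, 5641)

Euclid's formula: a = m² - n², b = 2mn, c = m² + n²
m = 75, n = 4
a = 75² - 4² = 5625 - 16 = 5609
b = 2 × 75 × 4 = 600
c = 75² + 4² = 5625 + 16 = 5641
Verification: 5609² + 600² = 31460881 + 360000 = 31820881 = 5641² ✓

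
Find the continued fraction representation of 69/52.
[1; 3, 17]

Euclidean algorithm steps:
69 = 1 × 52 + 17
52 = 3 × 17 + 1
17 = 17 × 1 + 0
Continued fraction: [1; 3, 17]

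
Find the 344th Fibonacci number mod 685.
648

Matrix identity: Q^n = [[F_(n+1), F_n], [F_n, F_(n-1)]] with Q = [[1,1],[1,0]].
n = 344 = 101011000₂. Square-and-multiply, entries mod 685:
Q^1 = [[1,1],[1,0]]
Q^2 = (Q^1)² = [[2,1],[1,1]]
Q^5 = (Q^2)²·Q = [[8,5],[5,3]]
Q^10 = (Q^5)² = [[89,55],[55,34]]
Q^21 = (Q^10)²·Q = [[586,671],[671,600]]
Q^43 = (Q^21)²·Q = [[243,407],[407,521]]
Q^86 = (Q^43)² = [[18,643],[643,60]]
Q^172 = (Q^86)² = [[33,149],[149,569]]
Q^344 = (Q^172)² = [[0,648],[648,37]]
F_344 mod 685 = Q^344[0][1] = 648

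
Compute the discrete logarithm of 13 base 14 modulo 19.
11

Baby-step giant-step with step n = ⌈√19⌉ = 5.
Baby steps 14^j mod 19 (j:value) for j=0..4: 0:1, 1:14, 2:6, 3:8, 4:17.
Giant-step multiplier: 14^(-5) ≡ 14^(18-5) = 14^13 ≡ 2 (mod 19).
Giant steps γ_i = 13·2^i mod 19: γ_0=13, γ_1=7, γ_2=14 (in table at j=1).
x = i·n + j = 2·5 + 1 = 11.
Check: 14^11 ≡ 13 (mod 19).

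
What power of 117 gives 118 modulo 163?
46

Baby-step giant-step with step n = ⌈√163⌉ = 13.
Baby steps 117^j mod 163 (j:value) for j=0..12: 0:1, 1:117, 2:160, 3:138, 4:9, 5:75, 6:136, 7:101, 8:81, 9:23, 10:83, 11:94, 12:77.
Giant-step multiplier: 117^(-13) ≡ 117^(162-13) = 117^149 ≡ 63 (mod 163).
Giant steps γ_i = 118·63^i mod 163: γ_0=118, γ_1=99, γ_2=43, γ_3=101 (in table at j=7).
x = i·n + j = 3·13 + 7 = 46.
Check: 117^46 ≡ 118 (mod 163).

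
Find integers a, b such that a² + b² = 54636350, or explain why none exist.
Not possible

Factorization: 54636350 = 2 × 5^2 × 103^3
By Fermat: n is sum of two squares iff every prime p ≡ 3 (mod 4) appears to even power.
Prime(s) ≡ 3 (mod 4) with odd exponent: [(103, 3)]
Therefore 54636350 cannot be expressed as a² + b².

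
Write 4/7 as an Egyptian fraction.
1/2 + 1/14

Greedy algorithm:
4/7: ceiling(7/4) = 2, use 1/2
1/14: ceiling(14/1) = 14, use 1/14
Result: 4/7 = 1/2 + 1/14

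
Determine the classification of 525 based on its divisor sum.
deficient

Proper divisors of 525: sum = 1 + 3 + 5 + 7 + 15 + 21 + 25 + 35 + 75 + 105 + 175 = 467
Since 467 < 525, 525 is deficient.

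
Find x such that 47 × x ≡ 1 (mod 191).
126

gcd(47, 191) = 1, so the inverse exists.
Extended Euclidean algorithm on (191, 47):
191 = 4 × 47 + 3  ⟹  3 = (1)·191 + (-4)·47
47 = 15 × 3 + 2  ⟹  2 = (-15)·191 + (61)·47
3 = 1 × 2 + 1  ⟹  1 = (16)·191 + (-65)·47
So (-65)·47 ≡ 1 (mod 191), i.e. 47^(-1) ≡ -65 ≡ 126 (mod 191).
Check: 47 × 126 = 5922 ≡ 1 (mod 191)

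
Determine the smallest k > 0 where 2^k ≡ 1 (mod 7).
3

7 is prime, so ord(2) divides φ(7) = 6.
Divisors of 6: 1, 2, 3, 6.
Repeated squaring: 2^1 ≡ 2, 2^2 ≡ 4, 2^4 ≡ 2 (mod 7).
Test 2^d mod 7 for each divisor d in increasing order:
2^1 ≡ 2
2^2 ≡ 4
2^3 = 2^2·2^1 ≡ 1  ← first divisor giving 1
The order is 3.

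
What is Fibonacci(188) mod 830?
291

Matrix identity: Q^n = [[F_(n+1), F_n], [F_n, F_(n-1)]] with Q = [[1,1],[1,0]].
n = 188 = 10111100₂. Square-and-multiply, entries mod 830:
Q^1 = [[1,1],[1,0]]
Q^2 = (Q^1)² = [[2,1],[1,1]]
Q^5 = (Q^2)²·Q = [[8,5],[5,3]]
Q^11 = (Q^5)²·Q = [[144,89],[89,55]]
Q^23 = (Q^11)²·Q = [[718,437],[437,281]]
Q^47 = (Q^23)²·Q = [[146,163],[163,813]]
Q^94 = (Q^47)² = [[575,277],[277,298]]
Q^188 = (Q^94)² = [[654,291],[291,363]]
F_188 mod 830 = Q^188[0][1] = 291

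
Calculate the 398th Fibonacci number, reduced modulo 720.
89

Matrix identity: Q^n = [[F_(n+1), F_n], [F_n, F_(n-1)]] with Q = [[1,1],[1,0]].
n = 398 = 110001110₂. Square-and-multiply, entries mod 720:
Q^1 = [[1,1],[1,0]]
Q^3 = (Q^1)²·Q = [[3,2],[2,1]]
Q^6 = (Q^3)² = [[13,8],[8,5]]
Q^12 = (Q^6)² = [[233,144],[144,89]]
Q^24 = (Q^12)² = [[145,288],[288,577]]
Q^49 = (Q^24)²·Q = [[145,289],[289,576]]
Q^99 = (Q^49)²·Q = [[435,146],[146,289]]
Q^199 = (Q^99)²·Q = [[165,301],[301,584]]
Q^398 = (Q^199)² = [[466,89],[89,377]]
F_398 mod 720 = Q^398[0][1] = 89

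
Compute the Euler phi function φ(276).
88

276 = 2^2 × 3 × 23
φ(n) = n × ∏(1 - 1/p) for each prime p dividing n
φ(276) = 276 × (1 - 1/2) × (1 - 1/3) × (1 - 1/23) = 88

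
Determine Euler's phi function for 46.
22

46 = 2 × 23
φ(n) = n × ∏(1 - 1/p) for each prime p dividing n
φ(46) = 46 × (1 - 1/2) × (1 - 1/23) = 22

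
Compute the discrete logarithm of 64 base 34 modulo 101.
26

Baby-step giant-step with step n = ⌈√101⌉ = 11.
Baby steps 34^j mod 101 (j:value) for j=0..10: 0:1, 1:34, 2:45, 3:15, 4:5, 5:69, 6:23, 7:75, 8:25, 9:42, 10:14.
Giant-step multiplier: 34^(-11) ≡ 34^(100-11) = 34^89 ≡ 94 (mod 101).
Giant steps γ_i = 64·94^i mod 101: γ_0=64, γ_1=57, γ_2=5 (in table at j=4).
x = i·n + j = 2·11 + 4 = 26.
Check: 34^26 ≡ 64 (mod 101).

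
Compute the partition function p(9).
30

p(n) counts ways to write n as a sum of positive integers (order ignored).
Examples: 9; 8 + 1; 7 + 2; 7 + 1 + 1; 6 + 3; ... (30 total)
p(9) = 30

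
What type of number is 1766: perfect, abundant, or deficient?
deficient

Proper divisors of 1766: sum = 1 + 2 + 883 = 886
Since 886 < 1766, 1766 is deficient.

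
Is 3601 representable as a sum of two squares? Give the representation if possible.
1² + 60² (a=1, b=60)

Factorization: 3601 = 13 × 277
By Fermat: n is sum of two squares iff every prime p ≡ 3 (mod 4) appears to even power.
All primes ≡ 3 (mod 4) appear to even power.
Search a = 0, 1, 2, … for 3601 - a² a perfect square: first hit at a = 1: 3601 - 1 = 3600 = 60².
3601 = 1² + 60² = 1 + 3600 ✓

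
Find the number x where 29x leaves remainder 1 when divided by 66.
41

gcd(29, 66) = 1, so the inverse exists.
Extended Euclidean algorithm on (66, 29):
66 = 2 × 29 + 8  ⟹  8 = (1)·66 + (-2)·29
29 = 3 × 8 + 5  ⟹  5 = (-3)·66 + (7)·29
8 = 1 × 5 + 3  ⟹  3 = (4)·66 + (-9)·29
5 = 1 × 3 + 2  ⟹  2 = (-7)·66 + (16)·29
3 = 1 × 2 + 1  ⟹  1 = (11)·66 + (-25)·29
So (-25)·29 ≡ 1 (mod 66), i.e. 29^(-1) ≡ -25 ≡ 41 (mod 66).
Check: 29 × 41 = 1189 ≡ 1 (mod 66)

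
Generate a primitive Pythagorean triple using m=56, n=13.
(2967, 1456, 3305)

Euclid's formula: a = m² - n², b = 2mn, c = m² + n²
m = 56, n = 13
a = 56² - 13² = 3136 - 169 = 2967
b = 2 × 56 × 13 = 1456
c = 56² + 13² = 3136 + 169 = 3305
Verification: 2967² + 1456² = 8803089 + 2119936 = 10923025 = 3305² ✓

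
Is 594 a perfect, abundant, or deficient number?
abundant

Proper divisors of 594: sum = 1 + 2 + 3 + 6 + 9 + 11 + 18 + 22 + 27 + 33 + 54 + 66 + 99 + 198 + 297 = 846
Since 846 > 594, 594 is abundant.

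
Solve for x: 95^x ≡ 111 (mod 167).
163

Baby-step giant-step with step n = ⌈√167⌉ = 13.
Baby steps 95^j mod 167 (j:value) for j=0..12: 0:1, 1:95, 2:7, 3:164, 4:49, 5:146, 6:9, 7:20, 8:63, 9:140, 10:107, 11:145, 12:81.
Giant-step multiplier: 95^(-13) ≡ 95^(166-13) = 95^153 ≡ 90 (mod 167).
Giant steps γ_i = 111·90^i mod 167: γ_0=111, γ_1=137, γ_2=139, γ_3=152, γ_4=153, γ_5=76, γ_6=160, γ_7=38, γ_8=80, γ_9=19, γ_10=40, γ_11=93, γ_12=20 (in table at j=7).
x = i·n + j = 12·13 + 7 = 163.
Check: 95^163 ≡ 111 (mod 167).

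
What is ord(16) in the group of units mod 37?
9

37 is prime, so ord(16) divides φ(37) = 36.
Divisors of 36: 1, 2, 3, 4, 6, 9, 12, 18, 36.
Repeated squaring: 16^1 ≡ 16, 16^2 ≡ 34, 16^4 ≡ 9, 16^8 ≡ 7, 16^16 ≡ 12, 16^32 ≡ 33 (mod 37).
Test 16^d mod 37 for each divisor d in increasing order:
16^1 ≡ 16
16^2 ≡ 34
16^3 = 16^2·16^1 ≡ 26
16^4 ≡ 9
16^6 = 16^4·16^2 ≡ 10
16^9 = 16^8·16^1 ≡ 1  ← first divisor giving 1
The order is 9.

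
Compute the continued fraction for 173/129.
[1; 2, 1, 13, 1, 2]

Euclidean algorithm steps:
173 = 1 × 129 + 44
129 = 2 × 44 + 41
44 = 1 × 41 + 3
41 = 13 × 3 + 2
3 = 1 × 2 + 1
2 = 2 × 1 + 0
Continued fraction: [1; 2, 1, 13, 1, 2]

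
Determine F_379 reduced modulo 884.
441

Matrix identity: Q^n = [[F_(n+1), F_n], [F_n, F_(n-1)]] with Q = [[1,1],[1,0]].
n = 379 = 101111011₂. Square-and-multiply, entries mod 884:
Q^1 = [[1,1],[1,0]]
Q^2 = (Q^1)² = [[2,1],[1,1]]
Q^5 = (Q^2)²·Q = [[8,5],[5,3]]
Q^11 = (Q^5)²·Q = [[144,89],[89,55]]
Q^23 = (Q^11)²·Q = [[400,369],[369,31]]
Q^47 = (Q^23)²·Q = [[824,21],[21,803]]
Q^94 = (Q^47)² = [[505,575],[575,814]]
Q^189 = (Q^94)²·Q = [[395,442],[442,837]]
Q^379 = (Q^189)²·Q = [[441,441],[441,0]]
F_379 mod 884 = Q^379[0][1] = 441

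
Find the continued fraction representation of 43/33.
[1; 3, 3, 3]

Euclidean algorithm steps:
43 = 1 × 33 + 10
33 = 3 × 10 + 3
10 = 3 × 3 + 1
3 = 3 × 1 + 0
Continued fraction: [1; 3, 3, 3]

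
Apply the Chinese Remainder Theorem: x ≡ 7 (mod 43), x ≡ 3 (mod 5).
93

Using Chinese Remainder Theorem:
M = 43 × 5 = 215
M1 = 5, M2 = 43
y1 = 5^(-1) mod 43 = 26
y2 = 43^(-1) mod 5 = 2
x = (7×5×26 + 3×43×2) mod 215 = 93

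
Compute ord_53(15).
13

53 is prime, so ord(15) divides φ(53) = 52.
Divisors of 52: 1, 2, 4, 13, 26, 52.
Repeated squaring: 15^1 ≡ 15, 15^2 ≡ 13, 15^4 ≡ 10, 15^8 ≡ 47, 15^16 ≡ 36, 15^32 ≡ 24 (mod 53).
Test 15^d mod 53 for each divisor d in increasing order:
15^1 ≡ 15
15^2 ≡ 13
15^4 ≡ 10
15^13 = 15^8·15^4·15^1 ≡ 1  ← first divisor giving 1
The order is 13.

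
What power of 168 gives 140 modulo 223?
107

Baby-step giant-step with step n = ⌈√223⌉ = 15.
Baby steps 168^j mod 223 (j:value) for j=0..14: 0:1, 1:168, 2:126, 3:206, 4:43, 5:88, 6:66, 7:161, 8:65, 9:216, 10:162, 11:10, 12:119, 13:145, 14:53.
Giant-step multiplier: 168^(-15) ≡ 168^(222-15) = 168^207 ≡ 209 (mod 223).
Giant steps γ_i = 140·209^i mod 223: γ_0=140, γ_1=47, γ_2=11, γ_3=69, γ_4=149, γ_5=144, γ_6=214, γ_7=126 (in table at j=2).
x = i·n + j = 7·15 + 2 = 107.
Check: 168^107 ≡ 140 (mod 223).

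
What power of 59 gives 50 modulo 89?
20

Baby-step giant-step with step n = ⌈√89⌉ = 10.
Baby steps 59^j mod 89 (j:value) for j=0..9: 0:1, 1:59, 2:10, 3:56, 4:11, 5:26, 6:21, 7:82, 8:32, 9:19.
Giant-step multiplier: 59^(-10) ≡ 59^(88-10) = 59^78 ≡ 42 (mod 89).
Giant steps γ_i = 50·42^i mod 89: γ_0=50, γ_1=53, γ_2=1 (in table at j=0).
x = i·n + j = 2·10 + 0 = 20.
Check: 59^20 ≡ 50 (mod 89).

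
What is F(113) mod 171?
157

Matrix identity: Q^n = [[F_(n+1), F_n], [F_n, F_(n-1)]] with Q = [[1,1],[1,0]].
n = 113 = 1110001₂. Square-and-multiply, entries mod 171:
Q^1 = [[1,1],[1,0]]
Q^3 = (Q^1)²·Q = [[3,2],[2,1]]
Q^7 = (Q^3)²·Q = [[21,13],[13,8]]
Q^14 = (Q^7)² = [[97,35],[35,62]]
Q^28 = (Q^14)² = [[32,93],[93,110]]
Q^56 = (Q^28)² = [[97,39],[39,58]]
Q^113 = (Q^56)²·Q = [[46,157],[157,60]]
F_113 mod 171 = Q^113[0][1] = 157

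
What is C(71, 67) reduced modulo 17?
0

Using Lucas' theorem:
Write n=71 and k=67 in base 17:
n in base 17: [4, 3]
k in base 17: [3, 16]
C(71,67) mod 17 = ∏ C(n_i, k_i) mod 17
Digit binomials (mod 17): C(4,3) = 4; C(3,16) = 0 (k_i > n_i)
Product: 4 × 0 = 0 ≡ 0 (mod 17)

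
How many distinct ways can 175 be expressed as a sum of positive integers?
435157697830

p(n) counts ways to write n as a sum of positive integers (order ignored).
Euler's pentagonal recurrence: p(k) = p(k-1) + p(k-2) - p(k-5) - p(k-7) + p(k-12) + p(k-15) - ... (offsets j(3j∓1)/2, signs ++--, p(0)=1, p(<0)=0).
DP table for k = 0..174: p(0)=1, p(1)=1, p(2)=2, p(3)=3, p(4)=5, p(5)=7, p(6)=11, p(7)=15, p(8)=22, p(9)=30, p(10)=42, p(11)=56, p(12)=77, p(13)=101, p(14)=135, p(15)=176, p(16)=231, p(17)=297, p(18)=385, p(19)=490, p(20)=627, p(21)=792, p(22)=1002, p(23)=1255, p(24)=1575, p(25)=1958, p(26)=2436, p(27)=3010, p(28)=3718, p(29)=4565, p(30)=5604, p(31)=6842, p(32)=8349, p(33)=10143, p(34)=12310, p(35)=14883, p(36)=17977, p(37)=21637, p(38)=26015, p(39)=31185, p(40)=37338, p(41)=44583, p(42)=53174, p(43)=63261, p(44)=75175, p(45)=89134, p(46)=105558, p(47)=124754, p(48)=147273, p(49)=173525, p(50)=204226, p(51)=239943, p(52)=281589, p(53)=329931, p(54)=386155, p(55)=451276, p(56)=526823, p(57)=614154, p(58)=715220, p(59)=831820, p(60)=966467, p(61)=1121505, p(62)=1300156, p(63)=1505499, p(64)=1741630, p(65)=2012558, p(66)=2323520, p(67)=2679689, p(68)=3087735, p(69)=3554345, p(70)=4087968, p(71)=4697205, p(72)=5392783, p(73)=6185689, p(74)=7089500, p(75)=8118264, p(76)=9289091, p(77)=10619863, p(78)=12132164, p(79)=13848650, p(80)=15796476, p(81)=18004327, p(82)=20506255, p(83)=23338469, p(84)=26543660, p(85)=30167357, p(86)=34262962, p(87)=38887673, p(88)=44108109, p(89)=49995925, p(90)=56634173, p(91)=64112359, p(92)=72533807, p(93)=82010177, p(94)=92669720, p(95)=104651419, p(96)=118114304, p(97)=133230930, p(98)=150198136, p(99)=169229875, p(100)=190569292, p(101)=214481126, p(102)=241265379, p(103)=271248950, p(104)=304801365, p(105)=342325709, p(106)=384276336, p(107)=431149389, p(108)=483502844, p(109)=541946240, p(110)=607163746, p(111)=679903203, p(112)=761002156, p(113)=851376628, p(114)=952050665, p(115)=1064144451, p(116)=1188908248, p(117)=1327710076, p(118)=1482074143, p(119)=1653668665, p(120)=1844349560, p(121)=2056148051, p(122)=2291320912, p(123)=2552338241, p(124)=2841940500, p(125)=3163127352, p(126)=3519222692, p(127)=3913864295, p(128)=4351078600, p(129)=4835271870, p(130)=5371315400, p(131)=5964539504, p(132)=6620830889, p(133)=7346629512, p(134)=8149040695, p(135)=9035836076, p(136)=10015581680, p(137)=11097645016, p(138)=12292341831, p(139)=13610949895, p(140)=15065878135, p(141)=16670689208, p(142)=18440293320, p(143)=20390982757, p(144)=22540654445, p(145)=24908858009, p(146)=27517052599, p(147)=30388671978, p(148)=33549419497, p(149)=37027355200, p(150)=40853235313, p(151)=45060624582, p(152)=49686288421, p(153)=54770336324, p(154)=60356673280, p(155)=66493182097, p(156)=73232243759, p(157)=80630964769, p(158)=88751778802, p(159)=97662728555, p(160)=107438159466, p(161)=118159068427, p(162)=129913904637, p(163)=142798995930, p(164)=156919475295, p(165)=172389800255, p(166)=189334822579, p(167)=207890420102, p(168)=228204732751, p(169)=250438925115, p(170)=274768617130, p(171)=301384802048, p(172)=330495499613, p(173)=362326859895, p(174)=397125074750.
Final step: p(175) = p(174) + p(173) - p(170) - p(168) + p(163) + p(160) - p(153) - p(149) + p(140) + p(135) - p(124) - p(118) + p(105) + p(98) - p(83) - p(75) + p(58) + p(49) - p(30) - p(20)
= 397125074750 + 362326859895 - 274768617130 - 228204732751 + 142798995930 + 107438159466 - 54770336324 - 37027355200 + 15065878135 + 9035836076 - 2841940500 - 1482074143 + 342325709 + 150198136 - 23338469 - 8118264 + 715220 + 173525 - 5604 - 627
= 435157697830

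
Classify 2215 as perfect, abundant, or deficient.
deficient

Proper divisors of 2215: sum = 1 + 5 + 443 = 449
Since 449 < 2215, 2215 is deficient.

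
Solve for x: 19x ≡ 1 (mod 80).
59

gcd(19, 80) = 1, so the inverse exists.
Extended Euclidean algorithm on (80, 19):
80 = 4 × 19 + 4  ⟹  4 = (1)·80 + (-4)·19
19 = 4 × 4 + 3  ⟹  3 = (-4)·80 + (17)·19
4 = 1 × 3 + 1  ⟹  1 = (5)·80 + (-21)·19
So (-21)·19 ≡ 1 (mod 80), i.e. 19^(-1) ≡ -21 ≡ 59 (mod 80).
Check: 19 × 59 = 1121 ≡ 1 (mod 80)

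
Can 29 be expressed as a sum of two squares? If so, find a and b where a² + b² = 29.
2² + 5² (a=2, b=5)

Factorization: 29 = 29
By Fermat: n is sum of two squares iff every prime p ≡ 3 (mod 4) appears to even power.
All primes ≡ 3 (mod 4) appear to even power.
Search a = 0, 1, 2, … for 29 - a² a perfect square: first hit at a = 2: 29 - 4 = 25 = 5².
29 = 2² + 5² = 4 + 25 ✓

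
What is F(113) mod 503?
273

Matrix identity: Q^n = [[F_(n+1), F_n], [F_n, F_(n-1)]] with Q = [[1,1],[1,0]].
n = 113 = 1110001₂. Square-and-multiply, entries mod 503:
Q^1 = [[1,1],[1,0]]
Q^3 = (Q^1)²·Q = [[3,2],[2,1]]
Q^7 = (Q^3)²·Q = [[21,13],[13,8]]
Q^14 = (Q^7)² = [[107,377],[377,233]]
Q^28 = (Q^14)² = [[163,418],[418,248]]
Q^56 = (Q^28)² = [[93,275],[275,321]]
Q^113 = (Q^56)²·Q = [[445,273],[273,172]]
F_113 mod 503 = Q^113[0][1] = 273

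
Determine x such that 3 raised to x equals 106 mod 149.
121

Baby-step giant-step with step n = ⌈√149⌉ = 13.
Baby steps 3^j mod 149 (j:value) for j=0..12: 0:1, 1:3, 2:9, 3:27, 4:81, 5:94, 6:133, 7:101, 8:5, 9:15, 10:45, 11:135, 12:107.
Giant-step multiplier: 3^(-13) ≡ 3^(148-13) = 3^135 ≡ 13 (mod 149).
Giant steps γ_i = 106·13^i mod 149: γ_0=106, γ_1=37, γ_2=34, γ_3=144, γ_4=84, γ_5=49, γ_6=41, γ_7=86, γ_8=75, γ_9=81 (in table at j=4).
x = i·n + j = 9·13 + 4 = 121.
Check: 3^121 ≡ 106 (mod 149).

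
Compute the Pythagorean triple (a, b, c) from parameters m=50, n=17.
(2211, 1700, 2789)

Euclid's formula: a = m² - n², b = 2mn, c = m² + n²
m = 50, n = 17
a = 50² - 17² = 2500 - 289 = 2211
b = 2 × 50 × 17 = 1700
c = 50² + 17² = 2500 + 289 = 2789
Verification: 2211² + 1700² = 4888521 + 2890000 = 7778521 = 2789² ✓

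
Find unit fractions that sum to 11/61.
1/6 + 1/74 + 1/6771

Greedy algorithm:
11/61: ceiling(61/11) = 6, use 1/6
5/366: ceiling(366/5) = 74, use 1/74
1/6771: ceiling(6771/1) = 6771, use 1/6771
Result: 11/61 = 1/6 + 1/74 + 1/6771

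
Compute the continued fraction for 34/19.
[1; 1, 3, 1, 3]

Euclidean algorithm steps:
34 = 1 × 19 + 15
19 = 1 × 15 + 4
15 = 3 × 4 + 3
4 = 1 × 3 + 1
3 = 3 × 1 + 0
Continued fraction: [1; 1, 3, 1, 3]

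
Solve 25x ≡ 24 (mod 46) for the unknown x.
x ≡ 12 (mod 46)

gcd(25, 46) = 1, which divides 24, so solutions exist.
Find 25^(-1) mod 46 by the extended Euclidean algorithm:
46 = 1 × 25 + 21  ⟹  21 = (1)·46 + (-1)·25
25 = 1 × 21 + 4  ⟹  4 = (-1)·46 + (2)·25
21 = 5 × 4 + 1  ⟹  1 = (6)·46 + (-11)·25
So (-11)·25 ≡ 1 (mod 46), i.e. 25^(-1) ≡ -11 ≡ 35 (mod 46).
x ≡ 35 × 24 = 840 ≡ 12 (mod 46).
Check: 25 × 12 = 300 ≡ 24 (mod 46).
Unique solution: x ≡ 12 (mod 46)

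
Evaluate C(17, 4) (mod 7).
0

Using Lucas' theorem:
Write n=17 and k=4 in base 7:
n in base 7: [2, 3]
k in base 7: [0, 4]
C(17,4) mod 7 = ∏ C(n_i, k_i) mod 7
Digit binomials (mod 7): C(2,0) = 1; C(3,4) = 0 (k_i > n_i)
Product: 1 × 0 = 0 ≡ 0 (mod 7)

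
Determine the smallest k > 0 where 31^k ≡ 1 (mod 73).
72

73 is prime, so ord(31) divides φ(73) = 72.
Divisors of 72: 1, 2, 3, 4, 6, 8, 9, 12, 18, 24, 36, 72.
Repeated squaring: 31^1 ≡ 31, 31^2 ≡ 12, 31^4 ≡ 71, 31^8 ≡ 4, 31^16 ≡ 16, 31^32 ≡ 37, 31^64 ≡ 55 (mod 73).
Test 31^d mod 73 for each divisor d in increasing order:
31^1 ≡ 31
31^2 ≡ 12
31^3 = 31^2·31^1 ≡ 7
31^4 ≡ 71
31^6 = 31^4·31^2 ≡ 49
31^8 ≡ 4
31^9 = 31^8·31^1 ≡ 51
31^12 = 31^8·31^4 ≡ 65
31^18 = 31^16·31^2 ≡ 46
31^24 = 31^16·31^8 ≡ 64
31^36 = 31^32·31^4 ≡ 72
31^72 = 31^64·31^8 ≡ 1  ← first divisor giving 1
The order is 72.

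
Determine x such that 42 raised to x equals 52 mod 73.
69

Baby-step giant-step with step n = ⌈√73⌉ = 9.
Baby steps 42^j mod 73 (j:value) for j=0..8: 0:1, 1:42, 2:12, 3:66, 4:71, 5:62, 6:49, 7:14, 8:4.
Giant-step multiplier: 42^(-9) ≡ 42^(72-9) = 42^63 ≡ 10 (mod 73).
Giant steps γ_i = 52·10^i mod 73: γ_0=52, γ_1=9, γ_2=17, γ_3=24, γ_4=21, γ_5=64, γ_6=56, γ_7=49 (in table at j=6).
x = i·n + j = 7·9 + 6 = 69.
Check: 42^69 ≡ 52 (mod 73).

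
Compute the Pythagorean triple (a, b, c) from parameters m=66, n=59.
(875, 7788, 7837)

Euclid's formula: a = m² - n², b = 2mn, c = m² + n²
m = 66, n = 59
a = 66² - 59² = 4356 - 3481 = 875
b = 2 × 66 × 59 = 7788
c = 66² + 59² = 4356 + 3481 = 7837
Verification: 875² + 7788² = 765625 + 60652944 = 61418569 = 7837² ✓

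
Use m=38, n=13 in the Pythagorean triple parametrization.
(1275, 988, 1613)

Euclid's formula: a = m² - n², b = 2mn, c = m² + n²
m = 38, n = 13
a = 38² - 13² = 1444 - 169 = 1275
b = 2 × 38 × 13 = 988
c = 38² + 13² = 1444 + 169 = 1613
Verification: 1275² + 988² = 1625625 + 976144 = 2601769 = 1613² ✓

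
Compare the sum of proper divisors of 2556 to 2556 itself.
abundant

Proper divisors of 2556: sum = 1 + 2 + 3 + 4 + 6 + 9 + 12 + 18 + ... + 426 + 639 + 852 + 1278 (17 divisors) = 3996
Since 3996 > 2556, 2556 is abundant.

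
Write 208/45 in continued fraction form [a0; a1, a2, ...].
[4; 1, 1, 1, 1, 1, 5]

Euclidean algorithm steps:
208 = 4 × 45 + 28
45 = 1 × 28 + 17
28 = 1 × 17 + 11
17 = 1 × 11 + 6
11 = 1 × 6 + 5
6 = 1 × 5 + 1
5 = 5 × 1 + 0
Continued fraction: [4; 1, 1, 1, 1, 1, 5]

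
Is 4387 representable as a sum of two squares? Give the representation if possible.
Not possible

Factorization: 4387 = 41 × 107
By Fermat: n is sum of two squares iff every prime p ≡ 3 (mod 4) appears to even power.
Prime(s) ≡ 3 (mod 4) with odd exponent: [(107, 1)]
Therefore 4387 cannot be expressed as a² + b².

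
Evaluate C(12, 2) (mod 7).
3

Using Lucas' theorem:
Write n=12 and k=2 in base 7:
n in base 7: [1, 5]
k in base 7: [0, 2]
C(12,2) mod 7 = ∏ C(n_i, k_i) mod 7
Digit binomials (mod 7): C(1,0) = 1; C(5,2) = 10 ≡ 3
Product: 1 × 3 = 3 ≡ 3 (mod 7)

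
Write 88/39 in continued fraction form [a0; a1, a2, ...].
[2; 3, 1, 9]

Euclidean algorithm steps:
88 = 2 × 39 + 10
39 = 3 × 10 + 9
10 = 1 × 9 + 1
9 = 9 × 1 + 0
Continued fraction: [2; 3, 1, 9]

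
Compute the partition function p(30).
5604

p(n) counts ways to write n as a sum of positive integers (order ignored).
Euler's pentagonal recurrence: p(k) = p(k-1) + p(k-2) - p(k-5) - p(k-7) + p(k-12) + p(k-15) - ... (offsets j(3j∓1)/2, signs ++--, p(0)=1, p(<0)=0).
DP table for k = 0..29: p(0)=1, p(1)=1, p(2)=2, p(3)=3, p(4)=5, p(5)=7, p(6)=11, p(7)=15, p(8)=22, p(9)=30, p(10)=42, p(11)=56, p(12)=77, p(13)=101, p(14)=135, p(15)=176, p(16)=231, p(17)=297, p(18)=385, p(19)=490, p(20)=627, p(21)=792, p(22)=1002, p(23)=1255, p(24)=1575, p(25)=1958, p(26)=2436, p(27)=3010, p(28)=3718, p(29)=4565.
Final step: p(30) = p(29) + p(28) - p(25) - p(23) + p(18) + p(15) - p(8) - p(4)
= 4565 + 3718 - 1958 - 1255 + 385 + 176 - 22 - 5
= 5604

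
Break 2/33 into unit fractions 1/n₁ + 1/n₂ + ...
1/17 + 1/561

Greedy algorithm:
2/33: ceiling(33/2) = 17, use 1/17
1/561: ceiling(561/1) = 561, use 1/561
Result: 2/33 = 1/17 + 1/561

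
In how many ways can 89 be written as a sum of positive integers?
49995925

p(n) counts ways to write n as a sum of positive integers (order ignored).
Euler's pentagonal recurrence: p(k) = p(k-1) + p(k-2) - p(k-5) - p(k-7) + p(k-12) + p(k-15) - ... (offsets j(3j∓1)/2, signs ++--, p(0)=1, p(<0)=0).
DP table for k = 0..88: p(0)=1, p(1)=1, p(2)=2, p(3)=3, p(4)=5, p(5)=7, p(6)=11, p(7)=15, p(8)=22, p(9)=30, p(10)=42, p(11)=56, p(12)=77, p(13)=101, p(14)=135, p(15)=176, p(16)=231, p(17)=297, p(18)=385, p(19)=490, p(20)=627, p(21)=792, p(22)=1002, p(23)=1255, p(24)=1575, p(25)=1958, p(26)=2436, p(27)=3010, p(28)=3718, p(29)=4565, p(30)=5604, p(31)=6842, p(32)=8349, p(33)=10143, p(34)=12310, p(35)=14883, p(36)=17977, p(37)=21637, p(38)=26015, p(39)=31185, p(40)=37338, p(41)=44583, p(42)=53174, p(43)=63261, p(44)=75175, p(45)=89134, p(46)=105558, p(47)=124754, p(48)=147273, p(49)=173525, p(50)=204226, p(51)=239943, p(52)=281589, p(53)=329931, p(54)=386155, p(55)=451276, p(56)=526823, p(57)=614154, p(58)=715220, p(59)=831820, p(60)=966467, p(61)=1121505, p(62)=1300156, p(63)=1505499, p(64)=1741630, p(65)=2012558, p(66)=2323520, p(67)=2679689, p(68)=3087735, p(69)=3554345, p(70)=4087968, p(71)=4697205, p(72)=5392783, p(73)=6185689, p(74)=7089500, p(75)=8118264, p(76)=9289091, p(77)=10619863, p(78)=12132164, p(79)=13848650, p(80)=15796476, p(81)=18004327, p(82)=20506255, p(83)=23338469, p(84)=26543660, p(85)=30167357, p(86)=34262962, p(87)=38887673, p(88)=44108109.
Final step: p(89) = p(88) + p(87) - p(84) - p(82) + p(77) + p(74) - p(67) - p(63) + p(54) + p(49) - p(38) - p(32) + p(19) + p(12)
= 44108109 + 38887673 - 26543660 - 20506255 + 10619863 + 7089500 - 2679689 - 1505499 + 386155 + 173525 - 26015 - 8349 + 490 + 77
= 49995925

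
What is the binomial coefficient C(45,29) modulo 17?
0

Using Lucas' theorem:
Write n=45 and k=29 in base 17:
n in base 17: [2, 11]
k in base 17: [1, 12]
C(45,29) mod 17 = ∏ C(n_i, k_i) mod 17
Digit binomials (mod 17): C(2,1) = 2; C(11,12) = 0 (k_i > n_i)
Product: 2 × 0 = 0 ≡ 0 (mod 17)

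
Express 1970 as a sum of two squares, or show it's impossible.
11² + 43² (a=11, b=43)

Factorization: 1970 = 2 × 5 × 197
By Fermat: n is sum of two squares iff every prime p ≡ 3 (mod 4) appears to even power.
All primes ≡ 3 (mod 4) appear to even power.
Search a = 0, 1, 2, … for 1970 - a² a perfect square: first hit at a = 11: 1970 - 121 = 1849 = 43².
1970 = 11² + 43² = 121 + 1849 ✓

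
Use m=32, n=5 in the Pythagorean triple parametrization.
(999, 320, 1049)

Euclid's formula: a = m² - n², b = 2mn, c = m² + n²
m = 32, n = 5
a = 32² - 5² = 1024 - 25 = 999
b = 2 × 32 × 5 = 320
c = 32² + 5² = 1024 + 25 = 1049
Verification: 999² + 320² = 998001 + 102400 = 1100401 = 1049² ✓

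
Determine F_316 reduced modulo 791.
144

Matrix identity: Q^n = [[F_(n+1), F_n], [F_n, F_(n-1)]] with Q = [[1,1],[1,0]].
n = 316 = 100111100₂. Square-and-multiply, entries mod 791:
Q^1 = [[1,1],[1,0]]
Q^2 = (Q^1)² = [[2,1],[1,1]]
Q^4 = (Q^2)² = [[5,3],[3,2]]
Q^9 = (Q^4)²·Q = [[55,34],[34,21]]
Q^19 = (Q^9)²·Q = [[437,226],[226,211]]
Q^39 = (Q^19)²·Q = [[112,790],[790,113]]
Q^79 = (Q^39)²·Q = [[455,680],[680,566]]
Q^158 = (Q^79)² = [[239,573],[573,457]]
Q^316 = (Q^158)² = [[233,144],[144,89]]
F_316 mod 791 = Q^316[0][1] = 144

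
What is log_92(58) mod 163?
54

Baby-step giant-step with step n = ⌈√163⌉ = 13.
Baby steps 92^j mod 163 (j:value) for j=0..12: 0:1, 1:92, 2:151, 3:37, 4:144, 5:45, 6:65, 7:112, 8:35, 9:123, 10:69, 11:154, 12:150.
Giant-step multiplier: 92^(-13) ≡ 92^(162-13) = 92^149 ≡ 80 (mod 163).
Giant steps γ_i = 58·80^i mod 163: γ_0=58, γ_1=76, γ_2=49, γ_3=8, γ_4=151 (in table at j=2).
x = i·n + j = 4·13 + 2 = 54.
Check: 92^54 ≡ 58 (mod 163).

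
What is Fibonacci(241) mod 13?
11

Matrix identity: Q^n = [[F_(n+1), F_n], [F_n, F_(n-1)]] with Q = [[1,1],[1,0]].
n = 241 = 11110001₂. Square-and-multiply, entries mod 13:
Q^1 = [[1,1],[1,0]]
Q^3 = (Q^1)²·Q = [[3,2],[2,1]]
Q^7 = (Q^3)²·Q = [[8,0],[0,8]]
Q^15 = (Q^7)²·Q = [[12,12],[12,0]]
Q^30 = (Q^15)² = [[2,1],[1,1]]
Q^60 = (Q^30)² = [[5,3],[3,2]]
Q^120 = (Q^60)² = [[8,8],[8,0]]
Q^241 = (Q^120)²·Q = [[10,11],[11,12]]
F_241 mod 13 = Q^241[0][1] = 11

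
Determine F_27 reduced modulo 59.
7

Matrix identity: Q^n = [[F_(n+1), F_n], [F_n, F_(n-1)]] with Q = [[1,1],[1,0]].
n = 27 = 11011₂. Square-and-multiply, entries mod 59:
Q^1 = [[1,1],[1,0]]
Q^3 = (Q^1)²·Q = [[3,2],[2,1]]
Q^6 = (Q^3)² = [[13,8],[8,5]]
Q^13 = (Q^6)²·Q = [[23,56],[56,26]]
Q^27 = (Q^13)²·Q = [[37,7],[7,30]]
F_27 mod 59 = Q^27[0][1] = 7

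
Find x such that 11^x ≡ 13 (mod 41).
37

Baby-step giant-step with step n = ⌈√41⌉ = 7.
Baby steps 11^j mod 41 (j:value) for j=0..6: 0:1, 1:11, 2:39, 3:19, 4:4, 5:3, 6:33.
Giant-step multiplier: 11^(-7) ≡ 11^(40-7) = 11^33 ≡ 34 (mod 41).
Giant steps γ_i = 13·34^i mod 41: γ_0=13, γ_1=32, γ_2=22, γ_3=10, γ_4=12, γ_5=39 (in table at j=2).
x = i·n + j = 5·7 + 2 = 37.
Check: 11^37 ≡ 13 (mod 41).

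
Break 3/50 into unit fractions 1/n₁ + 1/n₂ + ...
1/17 + 1/850

Greedy algorithm:
3/50: ceiling(50/3) = 17, use 1/17
1/850: ceiling(850/1) = 850, use 1/850
Result: 3/50 = 1/17 + 1/850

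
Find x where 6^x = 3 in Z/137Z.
99

Baby-step giant-step with step n = ⌈√137⌉ = 12.
Baby steps 6^j mod 137 (j:value) for j=0..11: 0:1, 1:6, 2:36, 3:79, 4:63, 5:104, 6:76, 7:45, 8:133, 9:113, 10:130, 11:95.
Giant-step multiplier: 6^(-12) ≡ 6^(136-12) = 6^124 ≡ 81 (mod 137).
Giant steps γ_i = 3·81^i mod 137: γ_0=3, γ_1=106, γ_2=92, γ_3=54, γ_4=127, γ_5=12, γ_6=13, γ_7=94, γ_8=79 (in table at j=3).
x = i·n + j = 8·12 + 3 = 99.
Check: 6^99 ≡ 3 (mod 137).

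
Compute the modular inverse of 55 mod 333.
109

gcd(55, 333) = 1, so the inverse exists.
Extended Euclidean algorithm on (333, 55):
333 = 6 × 55 + 3  ⟹  3 = (1)·333 + (-6)·55
55 = 18 × 3 + 1  ⟹  1 = (-18)·333 + (109)·55
So (109)·55 ≡ 1 (mod 333), i.e. 55^(-1) ≡ 109 (mod 333).
Check: 55 × 109 = 5995 ≡ 1 (mod 333)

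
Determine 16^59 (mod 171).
4

Repeated squaring. Binary of 59 = 111011.
16^1 ≡ 16 (mod 171); 16^2 ≡ 85 (mod 171); 16^4 ≡ 43 (mod 171); 16^8 ≡ 139 (mod 171); 16^16 ≡ 169 (mod 171); 16^32 ≡ 4 (mod 171)
16^59 = 16^1 × 16^2 × 16^8 × 16^16 × 16^32 ≡ 4 (mod 171)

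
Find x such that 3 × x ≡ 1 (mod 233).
78

gcd(3, 233) = 1, so the inverse exists.
Extended Euclidean algorithm on (233, 3):
233 = 77 × 3 + 2  ⟹  2 = (1)·233 + (-77)·3
3 = 1 × 2 + 1  ⟹  1 = (-1)·233 + (78)·3
So (78)·3 ≡ 1 (mod 233), i.e. 3^(-1) ≡ 78 (mod 233).
Check: 3 × 78 = 234 ≡ 1 (mod 233)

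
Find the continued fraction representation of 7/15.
[0; 2, 7]

Euclidean algorithm steps:
7 = 0 × 15 + 7
15 = 2 × 7 + 1
7 = 7 × 1 + 0
Continued fraction: [0; 2, 7]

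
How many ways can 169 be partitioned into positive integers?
250438925115

p(n) counts ways to write n as a sum of positive integers (order ignored).
Euler's pentagonal recurrence: p(k) = p(k-1) + p(k-2) - p(k-5) - p(k-7) + p(k-12) + p(k-15) - ... (offsets j(3j∓1)/2, signs ++--, p(0)=1, p(<0)=0).
DP table for k = 0..168: p(0)=1, p(1)=1, p(2)=2, p(3)=3, p(4)=5, p(5)=7, p(6)=11, p(7)=15, p(8)=22, p(9)=30, p(10)=42, p(11)=56, p(12)=77, p(13)=101, p(14)=135, p(15)=176, p(16)=231, p(17)=297, p(18)=385, p(19)=490, p(20)=627, p(21)=792, p(22)=1002, p(23)=1255, p(24)=1575, p(25)=1958, p(26)=2436, p(27)=3010, p(28)=3718, p(29)=4565, p(30)=5604, p(31)=6842, p(32)=8349, p(33)=10143, p(34)=12310, p(35)=14883, p(36)=17977, p(37)=21637, p(38)=26015, p(39)=31185, p(40)=37338, p(41)=44583, p(42)=53174, p(43)=63261, p(44)=75175, p(45)=89134, p(46)=105558, p(47)=124754, p(48)=147273, p(49)=173525, p(50)=204226, p(51)=239943, p(52)=281589, p(53)=329931, p(54)=386155, p(55)=451276, p(56)=526823, p(57)=614154, p(58)=715220, p(59)=831820, p(60)=966467, p(61)=1121505, p(62)=1300156, p(63)=1505499, p(64)=1741630, p(65)=2012558, p(66)=2323520, p(67)=2679689, p(68)=3087735, p(69)=3554345, p(70)=4087968, p(71)=4697205, p(72)=5392783, p(73)=6185689, p(74)=7089500, p(75)=8118264, p(76)=9289091, p(77)=10619863, p(78)=12132164, p(79)=13848650, p(80)=15796476, p(81)=18004327, p(82)=20506255, p(83)=23338469, p(84)=26543660, p(85)=30167357, p(86)=34262962, p(87)=38887673, p(88)=44108109, p(89)=49995925, p(90)=56634173, p(91)=64112359, p(92)=72533807, p(93)=82010177, p(94)=92669720, p(95)=104651419, p(96)=118114304, p(97)=133230930, p(98)=150198136, p(99)=169229875, p(100)=190569292, p(101)=214481126, p(102)=241265379, p(103)=271248950, p(104)=304801365, p(105)=342325709, p(106)=384276336, p(107)=431149389, p(108)=483502844, p(109)=541946240, p(110)=607163746, p(111)=679903203, p(112)=761002156, p(113)=851376628, p(114)=952050665, p(115)=1064144451, p(116)=1188908248, p(117)=1327710076, p(118)=1482074143, p(119)=1653668665, p(120)=1844349560, p(121)=2056148051, p(122)=2291320912, p(123)=2552338241, p(124)=2841940500, p(125)=3163127352, p(126)=3519222692, p(127)=3913864295, p(128)=4351078600, p(129)=4835271870, p(130)=5371315400, p(131)=5964539504, p(132)=6620830889, p(133)=7346629512, p(134)=8149040695, p(135)=9035836076, p(136)=10015581680, p(137)=11097645016, p(138)=12292341831, p(139)=13610949895, p(140)=15065878135, p(141)=16670689208, p(142)=18440293320, p(143)=20390982757, p(144)=22540654445, p(145)=24908858009, p(146)=27517052599, p(147)=30388671978, p(148)=33549419497, p(149)=37027355200, p(150)=40853235313, p(151)=45060624582, p(152)=49686288421, p(153)=54770336324, p(154)=60356673280, p(155)=66493182097, p(156)=73232243759, p(157)=80630964769, p(158)=88751778802, p(159)=97662728555, p(160)=107438159466, p(161)=118159068427, p(162)=129913904637, p(163)=142798995930, p(164)=156919475295, p(165)=172389800255, p(166)=189334822579, p(167)=207890420102, p(168)=228204732751.
Final step: p(169) = p(168) + p(167) - p(164) - p(162) + p(157) + p(154) - p(147) - p(143) + p(134) + p(129) - p(118) - p(112) + p(99) + p(92) - p(77) - p(69) + p(52) + p(43) - p(24) - p(14)
= 228204732751 + 207890420102 - 156919475295 - 129913904637 + 80630964769 + 60356673280 - 30388671978 - 20390982757 + 8149040695 + 4835271870 - 1482074143 - 761002156 + 169229875 + 72533807 - 10619863 - 3554345 + 281589 + 63261 - 1575 - 135
= 250438925115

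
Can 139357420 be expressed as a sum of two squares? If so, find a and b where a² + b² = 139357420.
Not possible

Factorization: 139357420 = 2^2 × 5 × 191^3
By Fermat: n is sum of two squares iff every prime p ≡ 3 (mod 4) appears to even power.
Prime(s) ≡ 3 (mod 4) with odd exponent: [(191, 3)]
Therefore 139357420 cannot be expressed as a² + b².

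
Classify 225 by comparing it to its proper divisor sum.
deficient

Proper divisors of 225: sum = 1 + 3 + 5 + 9 + 15 + 25 + 45 + 75 = 178
Since 178 < 225, 225 is deficient.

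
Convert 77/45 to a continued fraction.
[1; 1, 2, 2, 6]

Euclidean algorithm steps:
77 = 1 × 45 + 32
45 = 1 × 32 + 13
32 = 2 × 13 + 6
13 = 2 × 6 + 1
6 = 6 × 1 + 0
Continued fraction: [1; 1, 2, 2, 6]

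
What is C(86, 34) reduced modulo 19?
0

Using Lucas' theorem:
Write n=86 and k=34 in base 19:
n in base 19: [4, 10]
k in base 19: [1, 15]
C(86,34) mod 19 = ∏ C(n_i, k_i) mod 19
Digit binomials (mod 19): C(4,1) = 4; C(10,15) = 0 (k_i > n_i)
Product: 4 × 0 = 0 ≡ 0 (mod 19)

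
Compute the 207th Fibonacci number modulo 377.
89

Matrix identity: Q^n = [[F_(n+1), F_n], [F_n, F_(n-1)]] with Q = [[1,1],[1,0]].
n = 207 = 11001111₂. Square-and-multiply, entries mod 377:
Q^1 = [[1,1],[1,0]]
Q^3 = (Q^1)²·Q = [[3,2],[2,1]]
Q^6 = (Q^3)² = [[13,8],[8,5]]
Q^12 = (Q^6)² = [[233,144],[144,89]]
Q^25 = (Q^12)²·Q = [[376,2],[2,374]]
Q^51 = (Q^25)²·Q = [[374,5],[5,369]]
Q^103 = (Q^51)²·Q = [[356,34],[34,322]]
Q^207 = (Q^103)²·Q = [[144,89],[89,55]]
F_207 mod 377 = Q^207[0][1] = 89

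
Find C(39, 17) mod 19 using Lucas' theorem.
0

Using Lucas' theorem:
Write n=39 and k=17 in base 19:
n in base 19: [2, 1]
k in base 19: [0, 17]
C(39,17) mod 19 = ∏ C(n_i, k_i) mod 19
Digit binomials (mod 19): C(2,0) = 1; C(1,17) = 0 (k_i > n_i)
Product: 1 × 0 = 0 ≡ 0 (mod 19)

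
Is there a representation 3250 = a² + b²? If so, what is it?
1² + 57² (a=1, b=57)

Factorization: 3250 = 2 × 5^3 × 13
By Fermat: n is sum of two squares iff every prime p ≡ 3 (mod 4) appears to even power.
All primes ≡ 3 (mod 4) appear to even power.
Search a = 0, 1, 2, … for 3250 - a² a perfect square: first hit at a = 1: 3250 - 1 = 3249 = 57².
3250 = 1² + 57² = 1 + 3249 ✓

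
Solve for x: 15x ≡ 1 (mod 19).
14

gcd(15, 19) = 1, so the inverse exists.
Extended Euclidean algorithm on (19, 15):
19 = 1 × 15 + 4  ⟹  4 = (1)·19 + (-1)·15
15 = 3 × 4 + 3  ⟹  3 = (-3)·19 + (4)·15
4 = 1 × 3 + 1  ⟹  1 = (4)·19 + (-5)·15
So (-5)·15 ≡ 1 (mod 19), i.e. 15^(-1) ≡ -5 ≡ 14 (mod 19).
Check: 15 × 14 = 210 ≡ 1 (mod 19)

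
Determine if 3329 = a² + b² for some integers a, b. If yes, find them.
25² + 52² (a=25, b=52)

Factorization: 3329 = 3329
By Fermat: n is sum of two squares iff every prime p ≡ 3 (mod 4) appears to even power.
All primes ≡ 3 (mod 4) appear to even power.
Search a = 0, 1, 2, … for 3329 - a² a perfect square: first hit at a = 25: 3329 - 625 = 2704 = 52².
3329 = 25² + 52² = 625 + 2704 ✓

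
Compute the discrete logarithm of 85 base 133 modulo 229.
26

Baby-step giant-step with step n = ⌈√229⌉ = 16.
Baby steps 133^j mod 229 (j:value) for j=0..15: 0:1, 1:133, 2:56, 3:120, 4:159, 5:79, 6:202, 7:73, 8:91, 9:195, 10:58, 11:157, 12:42, 13:90, 14:62, 15:2.
Giant-step multiplier: 133^(-16) ≡ 133^(228-16) = 133^212 ≡ 130 (mod 229).
Giant steps γ_i = 85·130^i mod 229: γ_0=85, γ_1=58 (in table at j=10).
x = i·n + j = 1·16 + 10 = 26.
Check: 133^26 ≡ 85 (mod 229).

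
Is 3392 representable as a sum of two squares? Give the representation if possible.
16² + 56² (a=16, b=56)

Factorization: 3392 = 2^6 × 53
By Fermat: n is sum of two squares iff every prime p ≡ 3 (mod 4) appears to even power.
All primes ≡ 3 (mod 4) appear to even power.
Search a = 0, 1, 2, … for 3392 - a² a perfect square: first hit at a = 16: 3392 - 256 = 3136 = 56².
3392 = 16² + 56² = 256 + 3136 ✓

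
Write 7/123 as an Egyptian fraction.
1/18 + 1/738

Greedy algorithm:
7/123: ceiling(123/7) = 18, use 1/18
1/738: ceiling(738/1) = 738, use 1/738
Result: 7/123 = 1/18 + 1/738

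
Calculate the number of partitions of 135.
9035836076

p(n) counts ways to write n as a sum of positive integers (order ignored).
Euler's pentagonal recurrence: p(k) = p(k-1) + p(k-2) - p(k-5) - p(k-7) + p(k-12) + p(k-15) - ... (offsets j(3j∓1)/2, signs ++--, p(0)=1, p(<0)=0).
DP table for k = 0..134: p(0)=1, p(1)=1, p(2)=2, p(3)=3, p(4)=5, p(5)=7, p(6)=11, p(7)=15, p(8)=22, p(9)=30, p(10)=42, p(11)=56, p(12)=77, p(13)=101, p(14)=135, p(15)=176, p(16)=231, p(17)=297, p(18)=385, p(19)=490, p(20)=627, p(21)=792, p(22)=1002, p(23)=1255, p(24)=1575, p(25)=1958, p(26)=2436, p(27)=3010, p(28)=3718, p(29)=4565, p(30)=5604, p(31)=6842, p(32)=8349, p(33)=10143, p(34)=12310, p(35)=14883, p(36)=17977, p(37)=21637, p(38)=26015, p(39)=31185, p(40)=37338, p(41)=44583, p(42)=53174, p(43)=63261, p(44)=75175, p(45)=89134, p(46)=105558, p(47)=124754, p(48)=147273, p(49)=173525, p(50)=204226, p(51)=239943, p(52)=281589, p(53)=329931, p(54)=386155, p(55)=451276, p(56)=526823, p(57)=614154, p(58)=715220, p(59)=831820, p(60)=966467, p(61)=1121505, p(62)=1300156, p(63)=1505499, p(64)=1741630, p(65)=2012558, p(66)=2323520, p(67)=2679689, p(68)=3087735, p(69)=3554345, p(70)=4087968, p(71)=4697205, p(72)=5392783, p(73)=6185689, p(74)=7089500, p(75)=8118264, p(76)=9289091, p(77)=10619863, p(78)=12132164, p(79)=13848650, p(80)=15796476, p(81)=18004327, p(82)=20506255, p(83)=23338469, p(84)=26543660, p(85)=30167357, p(86)=34262962, p(87)=38887673, p(88)=44108109, p(89)=49995925, p(90)=56634173, p(91)=64112359, p(92)=72533807, p(93)=82010177, p(94)=92669720, p(95)=104651419, p(96)=118114304, p(97)=133230930, p(98)=150198136, p(99)=169229875, p(100)=190569292, p(101)=214481126, p(102)=241265379, p(103)=271248950, p(104)=304801365, p(105)=342325709, p(106)=384276336, p(107)=431149389, p(108)=483502844, p(109)=541946240, p(110)=607163746, p(111)=679903203, p(112)=761002156, p(113)=851376628, p(114)=952050665, p(115)=1064144451, p(116)=1188908248, p(117)=1327710076, p(118)=1482074143, p(119)=1653668665, p(120)=1844349560, p(121)=2056148051, p(122)=2291320912, p(123)=2552338241, p(124)=2841940500, p(125)=3163127352, p(126)=3519222692, p(127)=3913864295, p(128)=4351078600, p(129)=4835271870, p(130)=5371315400, p(131)=5964539504, p(132)=6620830889, p(133)=7346629512, p(134)=8149040695.
Final step: p(135) = p(134) + p(133) - p(130) - p(128) + p(123) + p(120) - p(113) - p(109) + p(100) + p(95) - p(84) - p(78) + p(65) + p(58) - p(43) - p(35) + p(18) + p(9)
= 8149040695 + 7346629512 - 5371315400 - 4351078600 + 2552338241 + 1844349560 - 851376628 - 541946240 + 190569292 + 104651419 - 26543660 - 12132164 + 2012558 + 715220 - 63261 - 14883 + 385 + 30
= 9035836076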